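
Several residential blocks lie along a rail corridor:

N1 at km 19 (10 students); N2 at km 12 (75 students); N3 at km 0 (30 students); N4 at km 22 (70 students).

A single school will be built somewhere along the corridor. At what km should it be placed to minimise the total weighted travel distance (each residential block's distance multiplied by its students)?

For a sum of weighted absolute distances on a line, the optimum is the weighted median (not the mean). Total weight W = 185; half-weight = 92.5.
Sort by position and accumulate weight:
  km 0 (N3, w=30) → cum 30
  km 12 (N2, w=75) → cum 105  ≥ 92.5 → median here
  km 19 (N1, w=10) → cum 115
  km 22 (N4, w=70) → cum 185
Optimal location: km 12.

x = 12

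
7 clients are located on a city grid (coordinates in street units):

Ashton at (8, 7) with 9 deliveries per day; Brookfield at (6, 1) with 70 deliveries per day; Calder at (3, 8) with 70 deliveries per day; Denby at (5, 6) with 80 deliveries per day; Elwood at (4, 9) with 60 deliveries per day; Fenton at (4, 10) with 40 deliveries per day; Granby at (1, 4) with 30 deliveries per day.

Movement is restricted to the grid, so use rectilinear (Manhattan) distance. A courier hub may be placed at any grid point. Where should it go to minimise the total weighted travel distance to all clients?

(4, 6)

Manhattan distance separates: Σwᵢ(|x−xᵢ|+|y−yᵢ|) = Σwᵢ|x−xᵢ| + Σwᵢ|y−yᵢ|, so x and y are optimised independently as 1-D weighted medians.
Total weight W = 359; half = 179.5.
x-coordinate, sorted with cumulative weight:
  x=1 (Granby, w=30) cum 30
  x=3 (Calder, w=70) cum 100
  x=4 (Elwood, w=60) cum 160
  x=4 (Fenton, w=40) cum 200  ← median
  x=5 (Denby, w=80) cum 280
  x=6 (Brookfield, w=70) cum 350
  x=8 (Ashton, w=9) cum 359
⇒ x* = 4
y-coordinate, sorted with cumulative weight:
  y=1 (Brookfield, w=70) cum 70
  y=4 (Granby, w=30) cum 100
  y=6 (Denby, w=80) cum 180  ← median
  y=7 (Ashton, w=9) cum 189
  y=8 (Calder, w=70) cum 259
  y=9 (Elwood, w=60) cum 319
  y=10 (Fenton, w=40) cum 359
⇒ y* = 6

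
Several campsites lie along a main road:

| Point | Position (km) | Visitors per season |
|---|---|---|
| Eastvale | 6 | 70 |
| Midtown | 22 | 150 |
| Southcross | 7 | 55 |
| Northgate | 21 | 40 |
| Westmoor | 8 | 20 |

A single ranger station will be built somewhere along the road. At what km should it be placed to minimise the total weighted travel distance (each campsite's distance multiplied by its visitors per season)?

For a sum of weighted absolute distances on a line, the optimum is the weighted median (not the mean). Total weight W = 335; half-weight = 167.5.
Sort by position and accumulate weight:
  km 6 (Eastvale, w=70) → cum 70
  km 7 (Southcross, w=55) → cum 125
  km 8 (Westmoor, w=20) → cum 145
  km 21 (Northgate, w=40) → cum 185  ≥ 167.5 → median here
  km 22 (Midtown, w=150) → cum 335
Optimal location: km 21.

x = 21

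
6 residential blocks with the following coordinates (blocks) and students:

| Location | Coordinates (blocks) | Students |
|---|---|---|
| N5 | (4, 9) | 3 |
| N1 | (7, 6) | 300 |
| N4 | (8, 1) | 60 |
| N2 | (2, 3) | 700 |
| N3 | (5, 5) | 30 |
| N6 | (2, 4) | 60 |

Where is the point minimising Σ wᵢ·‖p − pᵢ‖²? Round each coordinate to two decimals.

(3.70, 3.80)

The minimiser of Σwᵢ‖p−pᵢ‖² is the weighted centroid p* = (Σwᵢpᵢ)/(Σwᵢ).
Σwᵢ = 1153.
Σwᵢxᵢ = 3·4 + 300·7 + 60·8 + 700·2 + 30·5 + 60·2 = 4262.
Σwᵢyᵢ = 3·9 + 300·6 + 60·1 + 700·3 + 30·5 + 60·4 = 4377.
x* = 4262/1153 = 3.70, y* = 4377/1153 = 3.80.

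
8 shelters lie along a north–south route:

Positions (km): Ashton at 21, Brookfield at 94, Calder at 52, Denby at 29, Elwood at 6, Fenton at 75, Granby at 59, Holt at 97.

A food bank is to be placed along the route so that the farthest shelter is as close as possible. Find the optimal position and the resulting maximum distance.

location 51.5, max distance 45.5

The 1-center on a line is the midpoint of the two extreme points: leftmost at 6, rightmost at 97.
Optimal location = (6 + 97)/2 = 51.5; maximum distance = (97 − 6)/2 = 45.5.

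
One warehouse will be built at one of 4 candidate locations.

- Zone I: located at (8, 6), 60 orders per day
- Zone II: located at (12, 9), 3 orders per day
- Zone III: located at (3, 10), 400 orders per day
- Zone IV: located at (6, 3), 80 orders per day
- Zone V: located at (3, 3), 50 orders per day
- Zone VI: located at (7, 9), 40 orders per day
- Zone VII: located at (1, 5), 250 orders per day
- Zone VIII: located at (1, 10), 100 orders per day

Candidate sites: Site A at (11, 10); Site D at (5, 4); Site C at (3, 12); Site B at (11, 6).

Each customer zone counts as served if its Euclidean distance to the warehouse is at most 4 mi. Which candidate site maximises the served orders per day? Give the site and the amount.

Site C, covering 500

Coverage radius r = 4 mi; a point is covered iff (Δx)²+(Δy)² ≤ 4² = 16.
  Site A (11, 10): covers {Zone II} → 3
  Site D (5, 4): covers {Zone I, Zone IV, Zone V} → 190
  Site C (3, 12): covers {Zone III, Zone VIII} → 500
  Site B (11, 6): covers {Zone I, Zone II} → 63
Maximum coverage at Site C: 500 orders per day.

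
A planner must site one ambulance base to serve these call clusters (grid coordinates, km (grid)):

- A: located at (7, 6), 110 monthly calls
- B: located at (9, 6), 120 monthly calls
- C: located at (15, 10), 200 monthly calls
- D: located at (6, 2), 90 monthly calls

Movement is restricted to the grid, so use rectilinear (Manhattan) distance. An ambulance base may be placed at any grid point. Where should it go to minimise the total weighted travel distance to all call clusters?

(9, 6)

Manhattan distance separates: Σwᵢ(|x−xᵢ|+|y−yᵢ|) = Σwᵢ|x−xᵢ| + Σwᵢ|y−yᵢ|, so x and y are optimised independently as 1-D weighted medians.
Total weight W = 520; half = 260.
x-coordinate, sorted with cumulative weight:
  x=6 (D, w=90) cum 90
  x=7 (A, w=110) cum 200
  x=9 (B, w=120) cum 320  ← median
  x=15 (C, w=200) cum 520
⇒ x* = 9
y-coordinate, sorted with cumulative weight:
  y=2 (D, w=90) cum 90
  y=6 (A, w=110) cum 200
  y=6 (B, w=120) cum 320  ← median
  y=10 (C, w=200) cum 520
⇒ y* = 6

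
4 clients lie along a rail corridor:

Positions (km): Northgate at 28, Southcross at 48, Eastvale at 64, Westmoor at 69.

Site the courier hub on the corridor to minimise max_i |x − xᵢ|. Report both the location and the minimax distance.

location 48.5, max distance 20.5

The 1-center on a line is the midpoint of the two extreme points: leftmost at 28, rightmost at 69.
Optimal location = (28 + 69)/2 = 48.5; maximum distance = (69 − 28)/2 = 20.5.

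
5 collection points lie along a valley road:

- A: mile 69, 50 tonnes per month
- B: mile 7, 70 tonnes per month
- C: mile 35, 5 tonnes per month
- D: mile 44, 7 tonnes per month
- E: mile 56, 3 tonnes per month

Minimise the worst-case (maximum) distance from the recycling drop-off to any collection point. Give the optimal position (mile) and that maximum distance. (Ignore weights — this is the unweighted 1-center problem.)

The 1-center on a line is the midpoint of the two extreme points: leftmost at 7, rightmost at 69.
Optimal location = (7 + 69)/2 = 38; maximum distance = (69 − 7)/2 = 31.

location 38, max distance 31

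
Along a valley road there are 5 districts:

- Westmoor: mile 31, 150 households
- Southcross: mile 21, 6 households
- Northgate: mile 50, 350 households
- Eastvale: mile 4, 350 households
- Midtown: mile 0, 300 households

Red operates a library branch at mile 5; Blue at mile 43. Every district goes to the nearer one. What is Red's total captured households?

656

The indifferent point is the midpoint (5+43)/2 = 24; districts left of it (closer to Red at 5) go to Red, those right go to Blue.
  Midtown at 0 (w=300) → Red
  Eastvale at 4 (w=350) → Red
  Southcross at 21 (w=6) → Red
  Westmoor at 31 (w=150) → Blue
  Northgate at 50 (w=350) → Blue
Red captures 656; Blue captures 500.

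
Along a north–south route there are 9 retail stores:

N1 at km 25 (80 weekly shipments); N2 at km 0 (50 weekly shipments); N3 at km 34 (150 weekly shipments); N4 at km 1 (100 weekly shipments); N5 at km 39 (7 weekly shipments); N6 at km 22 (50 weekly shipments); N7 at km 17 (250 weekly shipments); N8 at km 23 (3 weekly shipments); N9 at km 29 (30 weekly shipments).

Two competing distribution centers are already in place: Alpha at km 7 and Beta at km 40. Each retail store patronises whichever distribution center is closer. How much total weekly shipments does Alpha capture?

453

The indifferent point is the midpoint (7+40)/2 = 23.5; retail stores left of it (closer to Alpha at 7) go to Alpha, those right go to Beta.
  N2 at 0 (w=50) → Alpha
  N4 at 1 (w=100) → Alpha
  N7 at 17 (w=250) → Alpha
  N6 at 22 (w=50) → Alpha
  N8 at 23 (w=3) → Alpha
  N1 at 25 (w=80) → Beta
  N9 at 29 (w=30) → Beta
  N3 at 34 (w=150) → Beta
  N5 at 39 (w=7) → Beta
Alpha captures 453; Beta captures 267.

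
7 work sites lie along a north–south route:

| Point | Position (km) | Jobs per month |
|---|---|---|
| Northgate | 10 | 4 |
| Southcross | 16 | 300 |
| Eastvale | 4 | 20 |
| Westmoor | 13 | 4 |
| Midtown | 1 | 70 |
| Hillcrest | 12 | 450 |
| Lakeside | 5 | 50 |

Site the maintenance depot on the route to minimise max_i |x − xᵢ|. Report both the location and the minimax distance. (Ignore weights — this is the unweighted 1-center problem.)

location 8.5, max distance 7.5

The 1-center on a line is the midpoint of the two extreme points: leftmost at 1, rightmost at 16.
Optimal location = (1 + 16)/2 = 8.5; maximum distance = (16 − 1)/2 = 7.5.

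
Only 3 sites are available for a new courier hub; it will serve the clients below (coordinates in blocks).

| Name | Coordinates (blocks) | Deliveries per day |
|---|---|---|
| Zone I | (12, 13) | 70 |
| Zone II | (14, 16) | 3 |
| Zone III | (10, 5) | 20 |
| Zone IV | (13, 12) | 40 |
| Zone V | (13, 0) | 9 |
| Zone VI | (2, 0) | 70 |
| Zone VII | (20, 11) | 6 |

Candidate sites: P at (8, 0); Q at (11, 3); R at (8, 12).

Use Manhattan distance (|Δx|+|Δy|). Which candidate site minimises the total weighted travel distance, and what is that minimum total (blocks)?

R, total 2251 blocks

Total weighted distance at each candidate:
  P (8, 0): total = 2679
  Q (11, 3): total = 2305
  R (8, 12): total = 2251
Minimum is at R with total 2251 blocks.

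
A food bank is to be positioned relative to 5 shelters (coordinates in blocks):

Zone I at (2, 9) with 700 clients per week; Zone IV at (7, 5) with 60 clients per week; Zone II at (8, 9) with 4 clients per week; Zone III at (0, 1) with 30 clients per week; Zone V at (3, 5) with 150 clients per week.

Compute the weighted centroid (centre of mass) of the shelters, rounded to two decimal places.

The minimiser of Σwᵢ‖p−pᵢ‖² is the weighted centroid p* = (Σwᵢpᵢ)/(Σwᵢ).
Σwᵢ = 944.
Σwᵢxᵢ = 700·2 + 60·7 + 4·8 + 30·0 + 150·3 = 2302.
Σwᵢyᵢ = 700·9 + 60·5 + 4·9 + 30·1 + 150·5 = 7416.
x* = 2302/944 = 2.44, y* = 7416/944 = 7.86.

(2.44, 7.86)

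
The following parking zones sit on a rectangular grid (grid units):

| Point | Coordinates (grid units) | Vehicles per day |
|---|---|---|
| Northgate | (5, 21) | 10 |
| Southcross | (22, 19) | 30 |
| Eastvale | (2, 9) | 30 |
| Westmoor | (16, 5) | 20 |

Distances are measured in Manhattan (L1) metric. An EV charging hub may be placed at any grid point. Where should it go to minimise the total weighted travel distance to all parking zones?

(16, 9)

Manhattan distance separates: Σwᵢ(|x−xᵢ|+|y−yᵢ|) = Σwᵢ|x−xᵢ| + Σwᵢ|y−yᵢ|, so x and y are optimised independently as 1-D weighted medians.
Total weight W = 90; half = 45.
x-coordinate, sorted with cumulative weight:
  x=2 (Eastvale, w=30) cum 30
  x=5 (Northgate, w=10) cum 40
  x=16 (Westmoor, w=20) cum 60  ← median
  x=22 (Southcross, w=30) cum 90
⇒ x* = 16
y-coordinate, sorted with cumulative weight:
  y=5 (Westmoor, w=20) cum 20
  y=9 (Eastvale, w=30) cum 50  ← median
  y=19 (Southcross, w=30) cum 80
  y=21 (Northgate, w=10) cum 90
⇒ y* = 9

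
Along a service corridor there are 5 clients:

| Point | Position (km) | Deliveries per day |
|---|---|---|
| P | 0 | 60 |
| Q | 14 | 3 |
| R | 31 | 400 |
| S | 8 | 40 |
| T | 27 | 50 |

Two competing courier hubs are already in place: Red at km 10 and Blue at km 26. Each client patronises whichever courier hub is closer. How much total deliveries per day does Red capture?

103

The indifferent point is the midpoint (10+26)/2 = 18; clients left of it (closer to Red at 10) go to Red, those right go to Blue.
  P at 0 (w=60) → Red
  S at 8 (w=40) → Red
  Q at 14 (w=3) → Red
  T at 27 (w=50) → Blue
  R at 31 (w=400) → Blue
Red captures 103; Blue captures 450.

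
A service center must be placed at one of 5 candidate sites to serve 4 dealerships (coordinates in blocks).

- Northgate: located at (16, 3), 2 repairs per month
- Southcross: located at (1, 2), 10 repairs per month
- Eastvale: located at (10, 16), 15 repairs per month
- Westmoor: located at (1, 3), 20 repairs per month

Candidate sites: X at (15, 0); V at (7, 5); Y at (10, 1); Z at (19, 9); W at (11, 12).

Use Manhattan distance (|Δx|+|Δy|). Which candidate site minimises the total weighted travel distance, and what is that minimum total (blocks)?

Total weighted distance at each candidate:
  X (15, 0): total = 823
  V (7, 5): total = 482
  Y (10, 1): total = 561
  Z (19, 9): total = 988
  W (11, 12): total = 683
Minimum is at V with total 482 blocks.

V, total 482 blocks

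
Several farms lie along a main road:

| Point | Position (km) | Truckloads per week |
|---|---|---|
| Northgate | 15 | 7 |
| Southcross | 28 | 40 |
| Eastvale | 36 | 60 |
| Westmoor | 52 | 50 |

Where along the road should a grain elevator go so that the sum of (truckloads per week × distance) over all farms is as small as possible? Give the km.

x = 36

For a sum of weighted absolute distances on a line, the optimum is the weighted median (not the mean). Total weight W = 157; half-weight = 78.5.
Sort by position and accumulate weight:
  km 15 (Northgate, w=7) → cum 7
  km 28 (Southcross, w=40) → cum 47
  km 36 (Eastvale, w=60) → cum 107  ≥ 78.5 → median here
  km 52 (Westmoor, w=50) → cum 157
Optimal location: km 36.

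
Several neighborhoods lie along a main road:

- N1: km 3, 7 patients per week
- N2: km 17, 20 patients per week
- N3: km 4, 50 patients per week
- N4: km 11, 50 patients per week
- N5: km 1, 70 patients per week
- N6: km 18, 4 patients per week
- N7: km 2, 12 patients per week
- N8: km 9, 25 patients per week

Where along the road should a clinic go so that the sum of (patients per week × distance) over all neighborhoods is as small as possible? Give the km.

For a sum of weighted absolute distances on a line, the optimum is the weighted median (not the mean). Total weight W = 238; half-weight = 119.
Sort by position and accumulate weight:
  km 1 (N5, w=70) → cum 70
  km 2 (N7, w=12) → cum 82
  km 3 (N1, w=7) → cum 89
  km 4 (N3, w=50) → cum 139  ≥ 119 → median here
  km 9 (N8, w=25) → cum 164
  km 11 (N4, w=50) → cum 214
  km 17 (N2, w=20) → cum 234
  km 18 (N6, w=4) → cum 238
Optimal location: km 4.

x = 4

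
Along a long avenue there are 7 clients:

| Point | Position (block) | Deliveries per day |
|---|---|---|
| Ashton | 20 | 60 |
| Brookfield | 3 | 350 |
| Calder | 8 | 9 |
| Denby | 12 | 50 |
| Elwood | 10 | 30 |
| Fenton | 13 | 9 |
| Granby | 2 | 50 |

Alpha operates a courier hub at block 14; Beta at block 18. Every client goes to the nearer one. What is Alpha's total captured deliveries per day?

The indifferent point is the midpoint (14+18)/2 = 16; clients left of it (closer to Alpha at 14) go to Alpha, those right go to Beta.
  Granby at 2 (w=50) → Alpha
  Brookfield at 3 (w=350) → Alpha
  Calder at 8 (w=9) → Alpha
  Elwood at 10 (w=30) → Alpha
  Denby at 12 (w=50) → Alpha
  Fenton at 13 (w=9) → Alpha
  Ashton at 20 (w=60) → Beta
Alpha captures 498; Beta captures 60.

498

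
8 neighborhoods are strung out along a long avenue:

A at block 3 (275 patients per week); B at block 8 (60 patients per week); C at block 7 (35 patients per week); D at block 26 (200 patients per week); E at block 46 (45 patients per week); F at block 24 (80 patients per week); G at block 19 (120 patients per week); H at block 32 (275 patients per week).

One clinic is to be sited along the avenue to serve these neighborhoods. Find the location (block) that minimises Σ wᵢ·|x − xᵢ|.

For a sum of weighted absolute distances on a line, the optimum is the weighted median (not the mean). Total weight W = 1090; half-weight = 545.
Sort by position and accumulate weight:
  block 3 (A, w=275) → cum 275
  block 7 (C, w=35) → cum 310
  block 8 (B, w=60) → cum 370
  block 19 (G, w=120) → cum 490
  block 24 (F, w=80) → cum 570  ≥ 545 → median here
  block 26 (D, w=200) → cum 770
  block 32 (H, w=275) → cum 1045
  block 46 (E, w=45) → cum 1090
Optimal location: block 24.

x = 24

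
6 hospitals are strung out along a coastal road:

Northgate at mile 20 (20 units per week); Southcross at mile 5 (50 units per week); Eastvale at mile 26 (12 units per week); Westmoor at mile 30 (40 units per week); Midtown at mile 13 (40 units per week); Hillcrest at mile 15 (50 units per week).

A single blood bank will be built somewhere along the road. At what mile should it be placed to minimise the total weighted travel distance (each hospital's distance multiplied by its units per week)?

For a sum of weighted absolute distances on a line, the optimum is the weighted median (not the mean). Total weight W = 212; half-weight = 106.
Sort by position and accumulate weight:
  mile 5 (Southcross, w=50) → cum 50
  mile 13 (Midtown, w=40) → cum 90
  mile 15 (Hillcrest, w=50) → cum 140  ≥ 106 → median here
  mile 20 (Northgate, w=20) → cum 160
  mile 26 (Eastvale, w=12) → cum 172
  mile 30 (Westmoor, w=40) → cum 212
Optimal location: mile 15.

x = 15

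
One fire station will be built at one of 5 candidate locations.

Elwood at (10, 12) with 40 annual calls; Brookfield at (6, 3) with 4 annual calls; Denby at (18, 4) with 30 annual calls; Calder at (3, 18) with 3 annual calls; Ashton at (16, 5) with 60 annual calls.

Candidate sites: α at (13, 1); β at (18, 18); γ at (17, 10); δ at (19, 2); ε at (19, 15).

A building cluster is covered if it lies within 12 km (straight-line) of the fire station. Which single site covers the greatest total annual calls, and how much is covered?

Coverage radius r = 12 km; a point is covered iff (Δx)²+(Δy)² ≤ 12² = 144.
  α (13, 1): covers {Elwood, Brookfield, Denby, Ashton} → 134
  β (18, 18): covers {Elwood} → 40
  γ (17, 10): covers {Elwood, Denby, Ashton} → 130
  δ (19, 2): covers {Denby, Ashton} → 90
  ε (19, 15): covers {Elwood, Denby, Ashton} → 130
Maximum coverage at α: 134 annual calls.

α, covering 134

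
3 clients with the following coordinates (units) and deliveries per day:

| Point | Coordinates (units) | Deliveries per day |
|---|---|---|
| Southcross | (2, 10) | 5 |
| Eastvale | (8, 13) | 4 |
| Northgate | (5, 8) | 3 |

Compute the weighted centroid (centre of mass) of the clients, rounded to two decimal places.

(4.75, 10.50)

The minimiser of Σwᵢ‖p−pᵢ‖² is the weighted centroid p* = (Σwᵢpᵢ)/(Σwᵢ).
Σwᵢ = 12.
Σwᵢxᵢ = 5·2 + 4·8 + 3·5 = 57.
Σwᵢyᵢ = 5·10 + 4·13 + 3·8 = 126.
x* = 57/12 = 4.75, y* = 126/12 = 10.50.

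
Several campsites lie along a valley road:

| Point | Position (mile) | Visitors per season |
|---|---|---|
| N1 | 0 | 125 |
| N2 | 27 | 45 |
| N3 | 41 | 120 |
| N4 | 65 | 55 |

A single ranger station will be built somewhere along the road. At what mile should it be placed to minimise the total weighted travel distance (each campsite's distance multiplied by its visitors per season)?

x = 41

For a sum of weighted absolute distances on a line, the optimum is the weighted median (not the mean). Total weight W = 345; half-weight = 172.5.
Sort by position and accumulate weight:
  mile 0 (N1, w=125) → cum 125
  mile 27 (N2, w=45) → cum 170
  mile 41 (N3, w=120) → cum 290  ≥ 172.5 → median here
  mile 65 (N4, w=55) → cum 345
Optimal location: mile 41.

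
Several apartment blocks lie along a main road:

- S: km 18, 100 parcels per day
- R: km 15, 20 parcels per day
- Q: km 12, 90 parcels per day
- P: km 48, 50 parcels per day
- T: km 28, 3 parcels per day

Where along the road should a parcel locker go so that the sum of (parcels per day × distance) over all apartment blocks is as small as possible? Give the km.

x = 18

For a sum of weighted absolute distances on a line, the optimum is the weighted median (not the mean). Total weight W = 263; half-weight = 131.5.
Sort by position and accumulate weight:
  km 12 (Q, w=90) → cum 90
  km 15 (R, w=20) → cum 110
  km 18 (S, w=100) → cum 210  ≥ 131.5 → median here
  km 28 (T, w=3) → cum 213
  km 48 (P, w=50) → cum 263
Optimal location: km 18.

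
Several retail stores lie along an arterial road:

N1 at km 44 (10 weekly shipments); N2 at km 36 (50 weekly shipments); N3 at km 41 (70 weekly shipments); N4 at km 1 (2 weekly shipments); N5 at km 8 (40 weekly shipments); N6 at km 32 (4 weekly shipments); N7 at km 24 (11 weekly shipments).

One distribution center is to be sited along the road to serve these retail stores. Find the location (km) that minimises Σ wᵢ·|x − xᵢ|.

x = 36

For a sum of weighted absolute distances on a line, the optimum is the weighted median (not the mean). Total weight W = 187; half-weight = 93.5.
Sort by position and accumulate weight:
  km 1 (N4, w=2) → cum 2
  km 8 (N5, w=40) → cum 42
  km 24 (N7, w=11) → cum 53
  km 32 (N6, w=4) → cum 57
  km 36 (N2, w=50) → cum 107  ≥ 93.5 → median here
  km 41 (N3, w=70) → cum 177
  km 44 (N1, w=10) → cum 187
Optimal location: km 36.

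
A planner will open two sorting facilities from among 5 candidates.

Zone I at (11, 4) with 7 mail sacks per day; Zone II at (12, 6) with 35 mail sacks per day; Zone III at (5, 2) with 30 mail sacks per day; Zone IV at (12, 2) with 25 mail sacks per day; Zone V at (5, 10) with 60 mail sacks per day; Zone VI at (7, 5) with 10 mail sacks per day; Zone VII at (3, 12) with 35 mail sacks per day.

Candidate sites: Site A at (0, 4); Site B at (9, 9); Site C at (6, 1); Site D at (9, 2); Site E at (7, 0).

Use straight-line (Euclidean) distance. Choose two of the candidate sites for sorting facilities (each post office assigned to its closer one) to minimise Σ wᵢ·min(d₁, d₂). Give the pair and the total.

Evaluate every pair (each demand assigned to the nearer of the two):
  {Site B, Site D}: total = 881.5
  {Site B, Site C}: total = 904.1
  {Site B, Site E}: total = 932.6
  {Site A, Site B}: total = 1065.0
  {Site A, Site D}: total = 1193.5
  {Site C, Site D}: total = 1284.0
  {Site A, Site C}: total = 1317.6
  {Site D, Site E}: total = 1335.5
  {Site A, Site E}: total = 1350.1
  {Site C, Site E}: total = 1473.6
Best pair: {Site B, Site D} with total 881.5.

{Site B, Site D}, total 881.5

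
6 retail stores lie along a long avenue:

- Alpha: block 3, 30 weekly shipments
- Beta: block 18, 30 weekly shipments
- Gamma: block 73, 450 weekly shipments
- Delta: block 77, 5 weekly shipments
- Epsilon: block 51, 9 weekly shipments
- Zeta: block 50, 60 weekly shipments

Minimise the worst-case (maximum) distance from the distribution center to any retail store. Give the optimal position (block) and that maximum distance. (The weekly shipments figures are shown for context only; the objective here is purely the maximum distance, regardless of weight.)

The 1-center on a line is the midpoint of the two extreme points: leftmost at 3, rightmost at 77.
Optimal location = (3 + 77)/2 = 40; maximum distance = (77 − 3)/2 = 37.

location 40, max distance 37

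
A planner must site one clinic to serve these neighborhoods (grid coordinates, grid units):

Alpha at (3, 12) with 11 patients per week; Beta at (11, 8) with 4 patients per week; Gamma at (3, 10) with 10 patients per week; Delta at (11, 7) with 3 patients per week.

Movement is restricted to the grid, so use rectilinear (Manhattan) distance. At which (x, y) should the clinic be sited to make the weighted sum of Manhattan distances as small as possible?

Manhattan distance separates: Σwᵢ(|x−xᵢ|+|y−yᵢ|) = Σwᵢ|x−xᵢ| + Σwᵢ|y−yᵢ|, so x and y are optimised independently as 1-D weighted medians.
Total weight W = 28; half = 14.
x-coordinate, sorted with cumulative weight:
  x=3 (Alpha, w=11) cum 11
  x=3 (Gamma, w=10) cum 21  ← median
  x=11 (Beta, w=4) cum 25
  x=11 (Delta, w=3) cum 28
⇒ x* = 3
y-coordinate, sorted with cumulative weight:
  y=7 (Delta, w=3) cum 3
  y=8 (Beta, w=4) cum 7
  y=10 (Gamma, w=10) cum 17  ← median
  y=12 (Alpha, w=11) cum 28
⇒ y* = 10

(3, 10)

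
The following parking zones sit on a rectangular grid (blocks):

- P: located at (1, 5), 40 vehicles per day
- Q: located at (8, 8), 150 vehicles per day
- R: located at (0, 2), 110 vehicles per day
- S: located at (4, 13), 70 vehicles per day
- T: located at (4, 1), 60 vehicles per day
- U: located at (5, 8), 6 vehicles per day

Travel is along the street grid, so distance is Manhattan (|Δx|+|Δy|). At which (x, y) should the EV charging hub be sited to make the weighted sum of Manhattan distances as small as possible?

(4, 8)

Manhattan distance separates: Σwᵢ(|x−xᵢ|+|y−yᵢ|) = Σwᵢ|x−xᵢ| + Σwᵢ|y−yᵢ|, so x and y are optimised independently as 1-D weighted medians.
Total weight W = 436; half = 218.
x-coordinate, sorted with cumulative weight:
  x=0 (R, w=110) cum 110
  x=1 (P, w=40) cum 150
  x=4 (S, w=70) cum 220  ← median
  x=4 (T, w=60) cum 280
  x=5 (U, w=6) cum 286
  x=8 (Q, w=150) cum 436
⇒ x* = 4
y-coordinate, sorted with cumulative weight:
  y=1 (T, w=60) cum 60
  y=2 (R, w=110) cum 170
  y=5 (P, w=40) cum 210
  y=8 (Q, w=150) cum 360  ← median
  y=8 (U, w=6) cum 366
  y=13 (S, w=70) cum 436
⇒ y* = 8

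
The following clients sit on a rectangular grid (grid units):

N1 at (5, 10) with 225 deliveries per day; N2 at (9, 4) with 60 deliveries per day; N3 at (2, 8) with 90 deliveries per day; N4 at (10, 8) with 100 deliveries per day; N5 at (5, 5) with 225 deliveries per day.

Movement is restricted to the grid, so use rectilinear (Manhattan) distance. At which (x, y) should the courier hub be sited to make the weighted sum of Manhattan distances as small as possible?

Manhattan distance separates: Σwᵢ(|x−xᵢ|+|y−yᵢ|) = Σwᵢ|x−xᵢ| + Σwᵢ|y−yᵢ|, so x and y are optimised independently as 1-D weighted medians.
Total weight W = 700; half = 350.
x-coordinate, sorted with cumulative weight:
  x=2 (N3, w=90) cum 90
  x=5 (N1, w=225) cum 315
  x=5 (N5, w=225) cum 540  ← median
  x=9 (N2, w=60) cum 600
  x=10 (N4, w=100) cum 700
⇒ x* = 5
y-coordinate, sorted with cumulative weight:
  y=4 (N2, w=60) cum 60
  y=5 (N5, w=225) cum 285
  y=8 (N3, w=90) cum 375  ← median
  y=8 (N4, w=100) cum 475
  y=10 (N1, w=225) cum 700
⇒ y* = 8

(5, 8)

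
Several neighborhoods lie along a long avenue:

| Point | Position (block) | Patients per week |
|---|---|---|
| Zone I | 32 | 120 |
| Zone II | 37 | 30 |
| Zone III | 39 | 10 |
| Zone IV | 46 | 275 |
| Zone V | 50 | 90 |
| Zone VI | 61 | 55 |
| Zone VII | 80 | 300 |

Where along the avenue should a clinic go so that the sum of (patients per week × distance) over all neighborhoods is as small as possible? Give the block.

For a sum of weighted absolute distances on a line, the optimum is the weighted median (not the mean). Total weight W = 880; half-weight = 440.
Sort by position and accumulate weight:
  block 32 (Zone I, w=120) → cum 120
  block 37 (Zone II, w=30) → cum 150
  block 39 (Zone III, w=10) → cum 160
  block 46 (Zone IV, w=275) → cum 435
  block 50 (Zone V, w=90) → cum 525  ≥ 440 → median here
  block 61 (Zone VI, w=55) → cum 580
  block 80 (Zone VII, w=300) → cum 880
Optimal location: block 50.

x = 50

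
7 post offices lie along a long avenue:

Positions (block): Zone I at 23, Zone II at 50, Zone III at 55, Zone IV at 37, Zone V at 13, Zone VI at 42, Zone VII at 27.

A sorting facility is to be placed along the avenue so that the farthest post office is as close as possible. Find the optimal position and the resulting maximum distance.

The 1-center on a line is the midpoint of the two extreme points: leftmost at 13, rightmost at 55.
Optimal location = (13 + 55)/2 = 34; maximum distance = (55 − 13)/2 = 21.

location 34, max distance 21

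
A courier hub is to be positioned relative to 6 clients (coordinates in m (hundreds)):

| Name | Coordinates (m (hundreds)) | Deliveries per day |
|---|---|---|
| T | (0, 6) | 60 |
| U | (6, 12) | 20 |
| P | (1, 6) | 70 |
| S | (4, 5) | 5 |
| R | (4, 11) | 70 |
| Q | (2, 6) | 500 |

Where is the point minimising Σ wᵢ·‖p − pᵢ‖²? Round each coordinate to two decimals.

The minimiser of Σwᵢ‖p−pᵢ‖² is the weighted centroid p* = (Σwᵢpᵢ)/(Σwᵢ).
Σwᵢ = 725.
Σwᵢxᵢ = 60·0 + 20·6 + 70·1 + 5·4 + 70·4 + 500·2 = 1490.
Σwᵢyᵢ = 60·6 + 20·12 + 70·6 + 5·5 + 70·11 + 500·6 = 4815.
x* = 1490/725 = 2.06, y* = 4815/725 = 6.64.

(2.06, 6.64)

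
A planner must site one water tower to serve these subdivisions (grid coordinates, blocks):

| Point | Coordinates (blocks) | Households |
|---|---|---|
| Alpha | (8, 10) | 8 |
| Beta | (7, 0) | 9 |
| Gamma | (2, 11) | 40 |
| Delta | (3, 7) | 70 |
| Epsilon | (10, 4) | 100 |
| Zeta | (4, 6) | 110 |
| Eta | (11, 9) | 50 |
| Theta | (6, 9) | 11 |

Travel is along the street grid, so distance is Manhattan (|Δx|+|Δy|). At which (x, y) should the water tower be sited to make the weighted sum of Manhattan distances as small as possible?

Manhattan distance separates: Σwᵢ(|x−xᵢ|+|y−yᵢ|) = Σwᵢ|x−xᵢ| + Σwᵢ|y−yᵢ|, so x and y are optimised independently as 1-D weighted medians.
Total weight W = 398; half = 199.
x-coordinate, sorted with cumulative weight:
  x=2 (Gamma, w=40) cum 40
  x=3 (Delta, w=70) cum 110
  x=4 (Zeta, w=110) cum 220  ← median
  x=6 (Theta, w=11) cum 231
  x=7 (Beta, w=9) cum 240
  x=8 (Alpha, w=8) cum 248
  x=10 (Epsilon, w=100) cum 348
  x=11 (Eta, w=50) cum 398
⇒ x* = 4
y-coordinate, sorted with cumulative weight:
  y=0 (Beta, w=9) cum 9
  y=4 (Epsilon, w=100) cum 109
  y=6 (Zeta, w=110) cum 219  ← median
  y=7 (Delta, w=70) cum 289
  y=9 (Eta, w=50) cum 339
  y=9 (Theta, w=11) cum 350
  y=10 (Alpha, w=8) cum 358
  y=11 (Gamma, w=40) cum 398
⇒ y* = 6

(4, 6)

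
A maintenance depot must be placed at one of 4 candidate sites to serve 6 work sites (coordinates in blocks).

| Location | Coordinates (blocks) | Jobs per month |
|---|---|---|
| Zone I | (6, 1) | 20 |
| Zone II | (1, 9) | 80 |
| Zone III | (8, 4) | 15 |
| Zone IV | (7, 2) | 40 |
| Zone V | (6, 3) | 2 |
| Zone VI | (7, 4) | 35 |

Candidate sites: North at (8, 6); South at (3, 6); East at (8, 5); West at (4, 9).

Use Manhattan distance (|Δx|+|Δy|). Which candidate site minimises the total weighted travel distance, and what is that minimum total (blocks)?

Total weighted distance at each candidate:
  North (8, 6): total = 1285
  South (3, 6): total = 1207
  East (8, 5): total = 1253
  West (4, 9): total = 1271
Minimum is at South with total 1207 blocks.

South, total 1207 blocks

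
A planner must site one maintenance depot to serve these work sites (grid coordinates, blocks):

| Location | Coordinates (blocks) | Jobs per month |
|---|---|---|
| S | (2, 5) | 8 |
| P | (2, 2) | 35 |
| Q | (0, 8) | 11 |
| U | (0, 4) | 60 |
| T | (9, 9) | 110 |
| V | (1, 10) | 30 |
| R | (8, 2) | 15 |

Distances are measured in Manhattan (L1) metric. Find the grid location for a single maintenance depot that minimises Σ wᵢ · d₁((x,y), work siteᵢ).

(2, 9)

Manhattan distance separates: Σwᵢ(|x−xᵢ|+|y−yᵢ|) = Σwᵢ|x−xᵢ| + Σwᵢ|y−yᵢ|, so x and y are optimised independently as 1-D weighted medians.
Total weight W = 269; half = 134.5.
x-coordinate, sorted with cumulative weight:
  x=0 (Q, w=11) cum 11
  x=0 (U, w=60) cum 71
  x=1 (V, w=30) cum 101
  x=2 (S, w=8) cum 109
  x=2 (P, w=35) cum 144  ← median
  x=8 (R, w=15) cum 159
  x=9 (T, w=110) cum 269
⇒ x* = 2
y-coordinate, sorted with cumulative weight:
  y=2 (P, w=35) cum 35
  y=2 (R, w=15) cum 50
  y=4 (U, w=60) cum 110
  y=5 (S, w=8) cum 118
  y=8 (Q, w=11) cum 129
  y=9 (T, w=110) cum 239  ← median
  y=10 (V, w=30) cum 269
⇒ y* = 9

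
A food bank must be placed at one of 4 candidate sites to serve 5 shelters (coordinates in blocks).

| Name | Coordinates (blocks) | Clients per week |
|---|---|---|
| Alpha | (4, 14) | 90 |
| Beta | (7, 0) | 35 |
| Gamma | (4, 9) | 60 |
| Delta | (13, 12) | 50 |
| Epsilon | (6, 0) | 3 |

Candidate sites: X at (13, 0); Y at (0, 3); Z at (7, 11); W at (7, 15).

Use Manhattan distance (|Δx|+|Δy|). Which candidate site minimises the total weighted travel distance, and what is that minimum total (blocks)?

Total weighted distance at each candidate:
  X (13, 0): total = 3981
  Y (0, 3): total = 3427
  Z (7, 11): total = 1611
  W (7, 15): total = 1923
Minimum is at Z with total 1611 blocks.

Z, total 1611 blocks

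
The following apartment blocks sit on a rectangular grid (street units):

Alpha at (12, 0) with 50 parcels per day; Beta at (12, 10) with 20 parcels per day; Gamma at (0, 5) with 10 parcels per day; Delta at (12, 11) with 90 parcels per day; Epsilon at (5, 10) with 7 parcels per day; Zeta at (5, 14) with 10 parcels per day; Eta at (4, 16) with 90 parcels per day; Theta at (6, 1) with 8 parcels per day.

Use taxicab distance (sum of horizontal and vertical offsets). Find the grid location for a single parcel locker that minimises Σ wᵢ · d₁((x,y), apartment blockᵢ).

(12, 11)

Manhattan distance separates: Σwᵢ(|x−xᵢ|+|y−yᵢ|) = Σwᵢ|x−xᵢ| + Σwᵢ|y−yᵢ|, so x and y are optimised independently as 1-D weighted medians.
Total weight W = 285; half = 142.5.
x-coordinate, sorted with cumulative weight:
  x=0 (Gamma, w=10) cum 10
  x=4 (Eta, w=90) cum 100
  x=5 (Epsilon, w=7) cum 107
  x=5 (Zeta, w=10) cum 117
  x=6 (Theta, w=8) cum 125
  x=12 (Alpha, w=50) cum 175  ← median
  x=12 (Beta, w=20) cum 195
  x=12 (Delta, w=90) cum 285
⇒ x* = 12
y-coordinate, sorted with cumulative weight:
  y=0 (Alpha, w=50) cum 50
  y=1 (Theta, w=8) cum 58
  y=5 (Gamma, w=10) cum 68
  y=10 (Beta, w=20) cum 88
  y=10 (Epsilon, w=7) cum 95
  y=11 (Delta, w=90) cum 185  ← median
  y=14 (Zeta, w=10) cum 195
  y=16 (Eta, w=90) cum 285
⇒ y* = 11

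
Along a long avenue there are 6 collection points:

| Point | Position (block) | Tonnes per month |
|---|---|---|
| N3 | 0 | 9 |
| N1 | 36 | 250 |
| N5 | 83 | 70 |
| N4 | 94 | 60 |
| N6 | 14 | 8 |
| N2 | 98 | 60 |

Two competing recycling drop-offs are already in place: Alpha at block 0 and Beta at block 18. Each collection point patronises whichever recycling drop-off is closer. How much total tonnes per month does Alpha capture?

The indifferent point is the midpoint (0+18)/2 = 9; collection points left of it (closer to Alpha at 0) go to Alpha, those right go to Beta.
  N3 at 0 (w=9) → Alpha
  N6 at 14 (w=8) → Beta
  N1 at 36 (w=250) → Beta
  N5 at 83 (w=70) → Beta
  N4 at 94 (w=60) → Beta
  N2 at 98 (w=60) → Beta
Alpha captures 9; Beta captures 448.

9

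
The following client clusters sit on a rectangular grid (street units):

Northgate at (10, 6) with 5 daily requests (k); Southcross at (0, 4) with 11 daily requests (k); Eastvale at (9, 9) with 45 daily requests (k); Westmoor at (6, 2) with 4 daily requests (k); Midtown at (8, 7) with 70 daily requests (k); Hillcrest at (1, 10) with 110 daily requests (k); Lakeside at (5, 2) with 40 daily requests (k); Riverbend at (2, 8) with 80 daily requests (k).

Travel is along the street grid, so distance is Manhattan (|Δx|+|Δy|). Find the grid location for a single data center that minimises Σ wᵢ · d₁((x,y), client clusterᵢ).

(2, 8)

Manhattan distance separates: Σwᵢ(|x−xᵢ|+|y−yᵢ|) = Σwᵢ|x−xᵢ| + Σwᵢ|y−yᵢ|, so x and y are optimised independently as 1-D weighted medians.
Total weight W = 365; half = 182.5.
x-coordinate, sorted with cumulative weight:
  x=0 (Southcross, w=11) cum 11
  x=1 (Hillcrest, w=110) cum 121
  x=2 (Riverbend, w=80) cum 201  ← median
  x=5 (Lakeside, w=40) cum 241
  x=6 (Westmoor, w=4) cum 245
  x=8 (Midtown, w=70) cum 315
  x=9 (Eastvale, w=45) cum 360
  x=10 (Northgate, w=5) cum 365
⇒ x* = 2
y-coordinate, sorted with cumulative weight:
  y=2 (Westmoor, w=4) cum 4
  y=2 (Lakeside, w=40) cum 44
  y=4 (Southcross, w=11) cum 55
  y=6 (Northgate, w=5) cum 60
  y=7 (Midtown, w=70) cum 130
  y=8 (Riverbend, w=80) cum 210  ← median
  y=9 (Eastvale, w=45) cum 255
  y=10 (Hillcrest, w=110) cum 365
⇒ y* = 8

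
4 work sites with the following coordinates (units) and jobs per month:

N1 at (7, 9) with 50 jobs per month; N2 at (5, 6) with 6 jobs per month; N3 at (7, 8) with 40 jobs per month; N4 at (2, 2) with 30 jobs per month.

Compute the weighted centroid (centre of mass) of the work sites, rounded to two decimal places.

The minimiser of Σwᵢ‖p−pᵢ‖² is the weighted centroid p* = (Σwᵢpᵢ)/(Σwᵢ).
Σwᵢ = 126.
Σwᵢxᵢ = 50·7 + 6·5 + 40·7 + 30·2 = 720.
Σwᵢyᵢ = 50·9 + 6·6 + 40·8 + 30·2 = 866.
x* = 720/126 = 5.71, y* = 866/126 = 6.87.

(5.71, 6.87)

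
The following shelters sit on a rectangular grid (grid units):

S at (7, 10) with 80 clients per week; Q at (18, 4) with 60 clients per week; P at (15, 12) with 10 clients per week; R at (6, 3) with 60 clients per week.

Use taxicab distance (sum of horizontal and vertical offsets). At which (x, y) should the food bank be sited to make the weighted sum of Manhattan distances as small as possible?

Manhattan distance separates: Σwᵢ(|x−xᵢ|+|y−yᵢ|) = Σwᵢ|x−xᵢ| + Σwᵢ|y−yᵢ|, so x and y are optimised independently as 1-D weighted medians.
Total weight W = 210; half = 105.
x-coordinate, sorted with cumulative weight:
  x=6 (R, w=60) cum 60
  x=7 (S, w=80) cum 140  ← median
  x=15 (P, w=10) cum 150
  x=18 (Q, w=60) cum 210
⇒ x* = 7
y-coordinate, sorted with cumulative weight:
  y=3 (R, w=60) cum 60
  y=4 (Q, w=60) cum 120  ← median
  y=10 (S, w=80) cum 200
  y=12 (P, w=10) cum 210
⇒ y* = 4

(7, 4)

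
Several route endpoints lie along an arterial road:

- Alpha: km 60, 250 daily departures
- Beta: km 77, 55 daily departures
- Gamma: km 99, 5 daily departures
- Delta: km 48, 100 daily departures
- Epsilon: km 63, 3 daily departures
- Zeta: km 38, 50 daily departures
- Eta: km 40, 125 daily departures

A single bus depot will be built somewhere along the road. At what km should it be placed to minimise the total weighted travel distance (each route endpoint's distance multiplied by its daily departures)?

For a sum of weighted absolute distances on a line, the optimum is the weighted median (not the mean). Total weight W = 588; half-weight = 294.
Sort by position and accumulate weight:
  km 38 (Zeta, w=50) → cum 50
  km 40 (Eta, w=125) → cum 175
  km 48 (Delta, w=100) → cum 275
  km 60 (Alpha, w=250) → cum 525  ≥ 294 → median here
  km 63 (Epsilon, w=3) → cum 528
  km 77 (Beta, w=55) → cum 583
  km 99 (Gamma, w=5) → cum 588
Optimal location: km 60.

x = 60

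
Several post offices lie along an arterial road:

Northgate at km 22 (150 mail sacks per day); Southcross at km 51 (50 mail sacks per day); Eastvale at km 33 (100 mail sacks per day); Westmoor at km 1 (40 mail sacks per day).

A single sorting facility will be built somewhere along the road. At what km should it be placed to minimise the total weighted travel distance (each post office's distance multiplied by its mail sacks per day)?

x = 22

For a sum of weighted absolute distances on a line, the optimum is the weighted median (not the mean). Total weight W = 340; half-weight = 170.
Sort by position and accumulate weight:
  km 1 (Westmoor, w=40) → cum 40
  km 22 (Northgate, w=150) → cum 190  ≥ 170 → median here
  km 33 (Eastvale, w=100) → cum 290
  km 51 (Southcross, w=50) → cum 340
Optimal location: km 22.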